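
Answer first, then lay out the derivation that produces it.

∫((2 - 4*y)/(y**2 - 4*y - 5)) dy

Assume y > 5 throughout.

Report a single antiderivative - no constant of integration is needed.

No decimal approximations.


The answer is -3*log(y - 5) - log(y + 1).
Step 1. Decompose ∫((2 - 4*y)/(y**2 - 4*y - 5)) dy by partial fractions, (2 - 4*y)/(y**2 - 4*y - 5) = -1/(y + 1) - 3/(y - 5): now ∫(-3/(y - 5)) dy + ∫(-1/(y + 1)) dy.
Step 2. Evaluate the standard form [assuming y > -1]: now -log(y + 1) + ∫(-3/(y - 5)) dy.
Step 3. Evaluate the standard form [assuming y > 5]: now -3*log(y - 5) - log(y + 1).
Answer: -3*log(y - 5) - log(y + 1).


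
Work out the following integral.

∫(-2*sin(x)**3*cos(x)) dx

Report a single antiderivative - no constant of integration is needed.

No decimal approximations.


Answer: -sin(x)**4/2.


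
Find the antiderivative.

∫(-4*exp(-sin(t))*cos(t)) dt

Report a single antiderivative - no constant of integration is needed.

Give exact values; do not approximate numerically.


Answer: 4*exp(-sin(t)).


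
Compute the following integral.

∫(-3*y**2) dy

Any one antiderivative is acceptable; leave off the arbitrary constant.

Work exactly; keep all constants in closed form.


Answer: -y**3.


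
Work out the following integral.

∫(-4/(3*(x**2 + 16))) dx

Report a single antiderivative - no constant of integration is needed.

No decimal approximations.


Answer: -atan(x/4)/3.


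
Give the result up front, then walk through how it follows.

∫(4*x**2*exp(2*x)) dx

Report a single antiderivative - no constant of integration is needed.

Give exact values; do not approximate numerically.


The answer is 2*x**2*exp(2*x) - 2*x*exp(2*x) + exp(2*x).
Step 1. Integrate ∫(4*x**2*exp(2*x)) dx by parts with u = x**2, dv = (4*exp(2*x)) dx, so v = 2*exp(2*x): now 2*x**2*exp(2*x) + ∫(-4*x*exp(2*x)) dx.
Step 2. Integrate ∫(-4*x*exp(2*x)) dx by parts with u = x, dv = (-4*exp(2*x)) dx, so v = -2*exp(2*x): now 2*x**2*exp(2*x) - 2*x*exp(2*x) + ∫(2*exp(2*x)) dx.
Step 3. Evaluate the standard form: now 2*x**2*exp(2*x) - 2*x*exp(2*x) + exp(2*x).
Answer: 2*x**2*exp(2*x) - 2*x*exp(2*x) + exp(2*x).


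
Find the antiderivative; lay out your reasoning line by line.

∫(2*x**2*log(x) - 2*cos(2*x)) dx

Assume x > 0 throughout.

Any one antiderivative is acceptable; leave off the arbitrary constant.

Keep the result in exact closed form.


Step 1. Rewrite: now ∫(2*x**2*log(x)) dx + ∫(-2*cos(2*x)) dx.
Step 2. Integrate ∫(2*x**2*log(x)) dx by parts with u = log(x), dv = (2*x**2) dx, so v = 2*x**3/3 [assuming x > 0]: now 2*x**3*log(x)/3 + ∫(-2*x**2/3) dx + ∫(-2*cos(2*x)) dx.
Step 3. Evaluate the standard form: now 2*x**3*log(x)/3 - 2*x**3/9 + ∫(-2*cos(2*x)) dx.
Step 4. Evaluate the standard form: now 2*x**3*log(x)/3 - 2*x**3/9 - sin(2*x).
Answer: 2*x**3*log(x)/3 - 2*x**3/9 - sin(2*x).


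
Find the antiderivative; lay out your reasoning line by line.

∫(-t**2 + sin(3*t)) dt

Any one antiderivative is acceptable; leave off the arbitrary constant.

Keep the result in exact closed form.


Step 1. Rewrite: now ∫(-t**2) dt + ∫(sin(3*t)) dt.
Step 2. Evaluate the standard form: now -t**3/3 + ∫(sin(3*t)) dt.
Step 3. Evaluate the standard form: now -t**3/3 - cos(3*t)/3.
Answer: -t**3/3 - cos(3*t)/3.


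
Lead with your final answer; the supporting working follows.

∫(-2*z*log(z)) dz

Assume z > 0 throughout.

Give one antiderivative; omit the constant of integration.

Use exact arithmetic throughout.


The answer is -z**2*log(z) + z**2/2.
Step 1. Integrate ∫(-2*z*log(z)) dz by parts with u = log(z), dv = (-2*z) dz, so v = -z**2 [assuming z > 0]: now -z**2*log(z) + ∫(z) dz.
Step 2. Evaluate the standard form: now -z**2*log(z) + z**2/2.
Answer: -z**2*log(z) + z**2/2.


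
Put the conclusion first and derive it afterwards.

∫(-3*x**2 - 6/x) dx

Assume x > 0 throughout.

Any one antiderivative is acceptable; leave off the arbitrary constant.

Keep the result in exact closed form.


The answer is -x**3 - 6*log(x).
Step 1. Rewrite: now ∫(-6/x) dx + ∫(-3*x**2) dx.
Step 2. Evaluate the standard form [assuming x > 0]: now -6*log(x) + ∫(-3*x**2) dx.
Step 3. Evaluate the standard form: now -x**3 - 6*log(x).
Answer: -x**3 - 6*log(x).


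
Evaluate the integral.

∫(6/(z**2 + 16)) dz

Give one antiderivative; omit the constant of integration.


Answer: 3*atan(z/4)/2.


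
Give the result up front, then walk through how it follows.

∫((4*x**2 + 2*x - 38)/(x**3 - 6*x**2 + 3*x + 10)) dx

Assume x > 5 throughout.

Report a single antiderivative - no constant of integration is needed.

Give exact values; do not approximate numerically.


The answer is 4*log(x - 5) + 2*log(x - 2) - 2*log(x + 1).
Step 1. Decompose ∫((4*x**2 + 2*x - 38)/(x**3 - 6*x**2 + 3*x + 10)) dx by partial fractions, (4*x**2 + 2*x - 38)/(x**3 - 6*x**2 + 3*x + 10) = -2/(x + 1) + 2/(x - 2) + 4/(x - 5): now ∫(4/(x - 5)) dx + ∫(2/(x - 2)) dx + ∫(-2/(x + 1)) dx.
Step 2. Evaluate the standard form [assuming x > -1]: now -2*log(x + 1) + ∫(4/(x - 5)) dx + ∫(2/(x - 2)) dx.
Step 3. Evaluate the standard form [assuming x > 2]: now 2*log(x - 2) - 2*log(x + 1) + ∫(4/(x - 5)) dx.
Step 4. Evaluate the standard form [assuming x > 5]: now 4*log(x - 5) + 2*log(x - 2) - 2*log(x + 1).
Answer: 4*log(x - 5) + 2*log(x - 2) - 2*log(x + 1).


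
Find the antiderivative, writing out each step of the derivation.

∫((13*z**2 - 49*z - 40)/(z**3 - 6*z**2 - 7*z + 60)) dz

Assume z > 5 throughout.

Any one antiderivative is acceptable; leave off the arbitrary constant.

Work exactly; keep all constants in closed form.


Step 1. Decompose ∫((13*z**2 - 49*z - 40)/(z**3 - 6*z**2 - 7*z + 60)) dz by partial fractions, (13*z**2 - 49*z - 40)/(z**3 - 6*z**2 - 7*z + 60) = 4/(z + 3) + 4/(z - 4) + 5/(z - 5): now ∫(5/(z - 5)) dz + ∫(4/(z - 4)) dz + ∫(4/(z + 3)) dz.
Step 2. Evaluate the standard form [assuming z > -3]: now 4*log(z + 3) + ∫(5/(z - 5)) dz + ∫(4/(z - 4)) dz.
Step 3. Evaluate the standard form [assuming z > 5]: now 5*log(z - 5) + 4*log(z + 3) + ∫(4/(z - 4)) dz.
Step 4. Evaluate the standard form [assuming z > 4]: now 5*log(z - 5) + 4*log(z - 4) + 4*log(z + 3).
Answer: 5*log(z - 5) + 4*log(z - 4) + 4*log(z + 3).


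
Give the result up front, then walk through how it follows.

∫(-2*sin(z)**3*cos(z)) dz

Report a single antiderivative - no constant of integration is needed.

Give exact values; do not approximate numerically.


The answer is -sin(z)**4/2.
Step 1. Substitute u = sin(z), turning ∫(-2*sin(z)**3*cos(z)) dz into ∫(-2*u**3) du: now ∫(-2*u**3) du.
Step 2. Evaluate the standard form: now -u**4/2.
Step 3. Substitute back u = sin(z): now -sin(z)**4/2.
Answer: -sin(z)**4/2.


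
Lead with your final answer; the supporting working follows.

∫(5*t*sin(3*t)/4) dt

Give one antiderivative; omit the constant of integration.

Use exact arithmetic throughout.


The answer is -5*t*cos(3*t)/12 + 5*sin(3*t)/36.
Step 1. Integrate ∫(5*t*sin(3*t)/4) dt by parts with u = t, dv = (5*sin(3*t)/4) dt, so v = -5*cos(3*t)/12: now -5*t*cos(3*t)/12 + ∫(5*cos(3*t)/12) dt.
Step 2. Evaluate the standard form: now -5*t*cos(3*t)/12 + 5*sin(3*t)/36.
Answer: -5*t*cos(3*t)/12 + 5*sin(3*t)/36.


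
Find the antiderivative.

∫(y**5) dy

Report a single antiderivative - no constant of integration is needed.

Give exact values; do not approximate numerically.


Answer: y**6/6.


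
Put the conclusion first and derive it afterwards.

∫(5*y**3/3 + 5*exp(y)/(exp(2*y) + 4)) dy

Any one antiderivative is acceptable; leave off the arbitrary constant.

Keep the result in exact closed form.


The answer is 5*y**4/12 + 5*atan(exp(y)/2)/2.
Step 1. Rewrite: now ∫(5*y**3/3) dy + ∫(5*exp(y)/(exp(2*y) + 4)) dy.
Step 2. Evaluate the standard form: now 5*y**4/12 + ∫(5*exp(y)/(exp(2*y) + 4)) dy.
Step 3. Substitute u = exp(y), turning ∫(5*exp(y)/(exp(2*y) + 4)) dy into ∫(5/(u**2 + 4)) du: now 5*y**4/12 + ∫(5/(u**2 + 4)) du.
Step 4. Evaluate the standard form: now 5*y**4/12 + 5*atan(u/2)/2.
Step 5. Substitute back u = exp(y): now 5*y**4/12 + 5*atan(exp(y)/2)/2.
Answer: 5*y**4/12 + 5*atan(exp(y)/2)/2.


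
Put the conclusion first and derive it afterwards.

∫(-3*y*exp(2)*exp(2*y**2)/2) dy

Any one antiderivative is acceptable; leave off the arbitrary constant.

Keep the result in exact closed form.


The answer is -3*exp(2*y**2 + 2)/8.
Step 1. Substitute u = y**2 + 1, turning ∫(-3*y*exp(2)*exp(2*y**2)/2) dy into ∫(-3*exp(2*u)/4) du: now ∫(-3*exp(2*u)/4) du.
Step 2. Evaluate the standard form: now -3*exp(2*u)/8.
Step 3. Substitute back u = y**2 + 1: now -3*exp(2*y**2 + 2)/8.
Answer: -3*exp(2*y**2 + 2)/8.


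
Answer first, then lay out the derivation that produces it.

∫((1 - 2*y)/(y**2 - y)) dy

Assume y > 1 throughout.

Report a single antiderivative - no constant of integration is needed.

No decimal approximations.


The answer is -log(y) - log(y - 1).
Step 1. Decompose ∫((1 - 2*y)/(y**2 - y)) dy by partial fractions, (1 - 2*y)/(y**2 - y) = -1/(y - 1) - 1/y: now ∫(-1/y) dy + ∫(-1/(y - 1)) dy.
Step 2. Evaluate the standard form [assuming y > 0]: now -log(y) + ∫(-1/(y - 1)) dy.
Step 3. Evaluate the standard form [assuming y > 1]: now -log(y) - log(y - 1).
Answer: -log(y) - log(y - 1).


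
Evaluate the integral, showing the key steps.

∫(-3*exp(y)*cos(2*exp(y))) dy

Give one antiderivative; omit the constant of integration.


Step 1. Substitute u = exp(y), turning ∫(-3*exp(y)*cos(2*exp(y))) dy into ∫(-3*cos(2*u)) du: now ∫(-3*cos(2*u)) du.
Step 2. Evaluate the standard form: now -3*sin(2*u)/2.
Step 3. Substitute back u = exp(y): now -3*sin(2*exp(y))/2.
Answer: -3*sin(2*exp(y))/2.


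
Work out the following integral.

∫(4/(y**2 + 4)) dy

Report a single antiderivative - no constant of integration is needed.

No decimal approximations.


Answer: 2*atan(y/2).


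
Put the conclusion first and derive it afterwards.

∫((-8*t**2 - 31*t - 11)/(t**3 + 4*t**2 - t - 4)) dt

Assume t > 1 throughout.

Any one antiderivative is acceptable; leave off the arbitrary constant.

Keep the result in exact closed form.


The answer is -5*log(t - 1) - 2*log(t + 1) - log(t + 4).
Step 1. Decompose ∫((-8*t**2 - 31*t - 11)/(t**3 + 4*t**2 - t - 4)) dt by partial fractions, (-8*t**2 - 31*t - 11)/(t**3 + 4*t**2 - t - 4) = -1/(t + 4) - 2/(t + 1) - 5/(t - 1): now ∫(-5/(t - 1)) dt + ∫(-2/(t + 1)) dt + ∫(-1/(t + 4)) dt.
Step 2. Evaluate the standard form [assuming t > -1]: now -2*log(t + 1) + ∫(-5/(t - 1)) dt + ∫(-1/(t + 4)) dt.
Step 3. Evaluate the standard form [assuming t > -4]: now -2*log(t + 1) - log(t + 4) + ∫(-5/(t - 1)) dt.
Step 4. Evaluate the standard form [assuming t > 1]: now -5*log(t - 1) - 2*log(t + 1) - log(t + 4).
Answer: -5*log(t - 1) - 2*log(t + 1) - log(t + 4).


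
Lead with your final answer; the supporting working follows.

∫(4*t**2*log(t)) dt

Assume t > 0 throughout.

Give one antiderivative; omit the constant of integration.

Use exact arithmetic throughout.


The answer is 4*t**3*log(t)/3 - 4*t**3/9.
Step 1. Integrate ∫(4*t**2*log(t)) dt by parts with u = log(t), dv = (4*t**2) dt, so v = 4*t**3/3 [assuming t > 0]: now 4*t**3*log(t)/3 + ∫(-4*t**2/3) dt.
Step 2. Evaluate the standard form: now 4*t**3*log(t)/3 - 4*t**3/9.
Answer: 4*t**3*log(t)/3 - 4*t**3/9.


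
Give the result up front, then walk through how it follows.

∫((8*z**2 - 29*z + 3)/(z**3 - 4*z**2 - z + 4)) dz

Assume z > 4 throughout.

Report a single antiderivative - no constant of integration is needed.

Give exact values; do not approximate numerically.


The answer is log(z - 4) + 3*log(z - 1) + 4*log(z + 1).
Step 1. Decompose ∫((8*z**2 - 29*z + 3)/(z**3 - 4*z**2 - z + 4)) dz by partial fractions, (8*z**2 - 29*z + 3)/(z**3 - 4*z**2 - z + 4) = 4/(z + 1) + 3/(z - 1) + 1/(z - 4): now ∫(1/(z - 4)) dz + ∫(3/(z - 1)) dz + ∫(4/(z + 1)) dz.
Step 2. Evaluate the standard form [assuming z > 1]: now 3*log(z - 1) + ∫(1/(z - 4)) dz + ∫(4/(z + 1)) dz.
Step 3. Evaluate the standard form [assuming z > 4]: now log(z - 4) + 3*log(z - 1) + ∫(4/(z + 1)) dz.
Step 4. Evaluate the standard form [assuming z > -1]: now log(z - 4) + 3*log(z - 1) + 4*log(z + 1).
Answer: log(z - 4) + 3*log(z - 1) + 4*log(z + 1).


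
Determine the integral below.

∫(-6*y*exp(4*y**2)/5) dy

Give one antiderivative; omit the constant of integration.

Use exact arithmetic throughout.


Answer: -3*exp(4*y**2)/20.


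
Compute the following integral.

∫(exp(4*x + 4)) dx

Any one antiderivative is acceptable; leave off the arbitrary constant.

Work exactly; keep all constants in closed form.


Answer: exp(4*x + 4)/4.


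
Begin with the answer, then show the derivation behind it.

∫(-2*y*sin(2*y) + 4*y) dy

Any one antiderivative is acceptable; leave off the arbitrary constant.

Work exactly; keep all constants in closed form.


The answer is 2*y**2 + y*cos(2*y) - sin(2*y)/2.
Step 1. Rewrite: now ∫(4*y) dy + ∫(-2*y*sin(2*y)) dy.
Step 2. Evaluate the standard form: now 2*y**2 + ∫(-2*y*sin(2*y)) dy.
Step 3. Integrate ∫(-2*y*sin(2*y)) dy by parts with u = y, dv = (-2*sin(2*y)) dy, so v = cos(2*y): now 2*y**2 + y*cos(2*y) + ∫(-cos(2*y)) dy.
Step 4. Evaluate the standard form: now 2*y**2 + y*cos(2*y) - sin(2*y)/2.
Answer: 2*y**2 + y*cos(2*y) - sin(2*y)/2.


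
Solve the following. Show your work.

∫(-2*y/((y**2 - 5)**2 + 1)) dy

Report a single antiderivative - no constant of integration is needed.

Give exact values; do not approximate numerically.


Step 1. Substitute u = y**2 - 5, turning ∫(-2*y/((y**2 - 5)**2 + 1)) dy into ∫(-1/(u**2 + 1)) du: now ∫(-1/(u**2 + 1)) du.
Step 2. Evaluate the standard form: now -atan(u).
Step 3. Substitute back u = y**2 - 5: now -atan(y**2 - 5).
Answer: -atan(y**2 - 5).


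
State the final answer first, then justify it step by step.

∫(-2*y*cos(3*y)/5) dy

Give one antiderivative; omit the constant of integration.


The answer is -2*y*sin(3*y)/15 - 2*cos(3*y)/45.
Step 1. Integrate ∫(-2*y*cos(3*y)/5) dy by parts with u = y, dv = (-2*cos(3*y)/5) dy, so v = -2*sin(3*y)/15: now -2*y*sin(3*y)/15 + ∫(2*sin(3*y)/15) dy.
Step 2. Evaluate the standard form: now -2*y*sin(3*y)/15 - 2*cos(3*y)/45.
Answer: -2*y*sin(3*y)/15 - 2*cos(3*y)/45.


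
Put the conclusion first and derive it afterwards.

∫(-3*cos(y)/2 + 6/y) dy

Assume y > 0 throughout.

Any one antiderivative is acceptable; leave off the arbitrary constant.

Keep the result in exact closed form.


The answer is 6*log(y) - 3*sin(y)/2.
Step 1. Rewrite: now ∫(6/y) dy + ∫(-3*cos(y)/2) dy.
Step 2. Evaluate the standard form [assuming y > 0]: now 6*log(y) + ∫(-3*cos(y)/2) dy.
Step 3. Evaluate the standard form: now 6*log(y) - 3*sin(y)/2.
Answer: 6*log(y) - 3*sin(y)/2.


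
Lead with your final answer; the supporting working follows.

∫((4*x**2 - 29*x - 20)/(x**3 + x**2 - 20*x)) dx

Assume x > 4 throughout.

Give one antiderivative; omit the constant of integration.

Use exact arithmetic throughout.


The answer is log(x) - 2*log(x - 4) + 5*log(x + 5).
Step 1. Decompose ∫((4*x**2 - 29*x - 20)/(x**3 + x**2 - 20*x)) dx by partial fractions, (4*x**2 - 29*x - 20)/(x**3 + x**2 - 20*x) = 5/(x + 5) - 2/(x - 4) + 1/x: now ∫(1/x) dx + ∫(-2/(x - 4)) dx + ∫(5/(x + 5)) dx.
Step 2. Evaluate the standard form [assuming x > 4]: now -2*log(x - 4) + ∫(1/x) dx + ∫(5/(x + 5)) dx.
Step 3. Evaluate the standard form [assuming x > -5]: now -2*log(x - 4) + 5*log(x + 5) + ∫(1/x) dx.
Step 4. Evaluate the standard form [assuming x > 0]: now log(x) - 2*log(x - 4) + 5*log(x + 5).
Answer: log(x) - 2*log(x - 4) + 5*log(x + 5).


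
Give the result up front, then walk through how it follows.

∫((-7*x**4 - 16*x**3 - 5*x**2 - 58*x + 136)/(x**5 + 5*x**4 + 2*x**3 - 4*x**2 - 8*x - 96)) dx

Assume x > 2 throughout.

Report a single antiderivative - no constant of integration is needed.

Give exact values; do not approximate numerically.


The answer is -log(x - 2) - 2*log(x + 3) - 4*log(x + 4) - atan(x/2)/2.
Step 1. Decompose ∫((-7*x**4 - 16*x**3 - 5*x**2 - 58*x + 136)/(x**5 + 5*x**4 + 2*x**3 - 4*x**2 - 8*x - 96)) dx by partial fractions, (-7*x**4 - 16*x**3 - 5*x**2 - 58*x + 136)/(x**5 + 5*x**4 + 2*x**3 - 4*x**2 - 8*x - 96) = -1/(x**2 + 4) - 4/(x + 4) - 2/(x + 3) - 1/(x - 2): now ∫(-1/(x - 2)) dx + ∫(-2/(x + 3)) dx + ∫(-4/(x + 4)) dx + ∫(-1/(x**2 + 4)) dx.
Step 2. Evaluate the standard form [assuming x > -4]: now -4*log(x + 4) + ∫(-1/(x - 2)) dx + ∫(-2/(x + 3)) dx + ∫(-1/(x**2 + 4)) dx.
Step 3. Evaluate the standard form [assuming x > -3]: now -2*log(x + 3) - 4*log(x + 4) + ∫(-1/(x - 2)) dx + ∫(-1/(x**2 + 4)) dx.
Step 4. Evaluate the standard form [assuming x > 2]: now -log(x - 2) - 2*log(x + 3) - 4*log(x + 4) + ∫(-1/(x**2 + 4)) dx.
Step 5. Evaluate the standard form: now -log(x - 2) - 2*log(x + 3) - 4*log(x + 4) - atan(x/2)/2.
Answer: -log(x - 2) - 2*log(x + 3) - 4*log(x + 4) - atan(x/2)/2.


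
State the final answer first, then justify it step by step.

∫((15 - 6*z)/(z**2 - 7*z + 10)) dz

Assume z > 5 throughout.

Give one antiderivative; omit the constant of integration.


The answer is -5*log(z - 5) - log(z - 2).
Step 1. Decompose ∫((15 - 6*z)/(z**2 - 7*z + 10)) dz by partial fractions, (15 - 6*z)/(z**2 - 7*z + 10) = -1/(z - 2) - 5/(z - 5): now ∫(-5/(z - 5)) dz + ∫(-1/(z - 2)) dz.
Step 2. Evaluate the standard form [assuming z > 2]: now -log(z - 2) + ∫(-5/(z - 5)) dz.
Step 3. Evaluate the standard form [assuming z > 5]: now -5*log(z - 5) - log(z - 2).
Answer: -5*log(z - 5) - log(z - 2).


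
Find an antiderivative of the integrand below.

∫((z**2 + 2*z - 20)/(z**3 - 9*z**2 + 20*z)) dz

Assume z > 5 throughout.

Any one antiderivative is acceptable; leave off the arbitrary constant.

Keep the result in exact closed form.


Answer: -log(z) + 3*log(z - 5) - log(z - 4).


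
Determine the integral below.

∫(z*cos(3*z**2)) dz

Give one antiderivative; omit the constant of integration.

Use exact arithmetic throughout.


Answer: sin(3*z**2)/6.


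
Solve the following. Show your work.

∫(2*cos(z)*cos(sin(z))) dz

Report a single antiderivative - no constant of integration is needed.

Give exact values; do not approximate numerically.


Step 1. Substitute u = sin(z), turning ∫(2*cos(z)*cos(sin(z))) dz into ∫(2*cos(u)) du: now ∫(2*cos(u)) du.
Step 2. Evaluate the standard form: now 2*sin(u).
Step 3. Substitute back u = sin(z): now 2*sin(sin(z)).
Answer: 2*sin(sin(z)).


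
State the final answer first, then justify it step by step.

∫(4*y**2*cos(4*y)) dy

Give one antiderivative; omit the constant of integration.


The answer is y**2*sin(4*y) + y*cos(4*y)/2 - sin(4*y)/8.
Step 1. Integrate ∫(4*y**2*cos(4*y)) dy by parts with u = y**2, dv = (4*cos(4*y)) dy, so v = sin(4*y): now y**2*sin(4*y) + ∫(-2*y*sin(4*y)) dy.
Step 2. Integrate ∫(-2*y*sin(4*y)) dy by parts with u = y, dv = (-2*sin(4*y)) dy, so v = cos(4*y)/2: now y**2*sin(4*y) + y*cos(4*y)/2 + ∫(-cos(4*y)/2) dy.
Step 3. Evaluate the standard form: now y**2*sin(4*y) + y*cos(4*y)/2 - sin(4*y)/8.
Answer: y**2*sin(4*y) + y*cos(4*y)/2 - sin(4*y)/8.


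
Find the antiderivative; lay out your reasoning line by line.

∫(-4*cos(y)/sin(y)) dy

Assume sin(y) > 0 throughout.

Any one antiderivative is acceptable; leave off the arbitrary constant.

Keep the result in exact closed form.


Step 1. Substitute u = sin(y), turning ∫(-4*cos(y)/sin(y)) dy into ∫(-4/u) du: now ∫(-4/u) du.
Step 2. Evaluate the standard form [assuming u > 0]: now -4*log(u).
Step 3. Substitute back u = sin(y): now -4*log(sin(y)).
Answer: -4*log(sin(y)).


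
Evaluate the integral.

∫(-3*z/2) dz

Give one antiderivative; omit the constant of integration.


Answer: -3*z**2/4.


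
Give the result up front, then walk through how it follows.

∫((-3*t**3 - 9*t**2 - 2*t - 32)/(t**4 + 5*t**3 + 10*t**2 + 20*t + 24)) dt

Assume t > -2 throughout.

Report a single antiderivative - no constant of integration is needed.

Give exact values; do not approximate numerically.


The answer is -5*log(t + 2) + 2*log(t + 3) + atan(t/2).
Step 1. Decompose ∫((-3*t**3 - 9*t**2 - 2*t - 32)/(t**4 + 5*t**3 + 10*t**2 + 20*t + 24)) dt by partial fractions, (-3*t**3 - 9*t**2 - 2*t - 32)/(t**4 + 5*t**3 + 10*t**2 + 20*t + 24) = 2/(t**2 + 4) + 2/(t + 3) - 5/(t + 2): now ∫(-5/(t + 2)) dt + ∫(2/(t + 3)) dt + ∫(2/(t**2 + 4)) dt.
Step 2. Evaluate the standard form [assuming t > -3]: now 2*log(t + 3) + ∫(-5/(t + 2)) dt + ∫(2/(t**2 + 4)) dt.
Step 3. Evaluate the standard form [assuming t > -2]: now -5*log(t + 2) + 2*log(t + 3) + ∫(2/(t**2 + 4)) dt.
Step 4. Evaluate the standard form: now -5*log(t + 2) + 2*log(t + 3) + atan(t/2).
Answer: -5*log(t + 2) + 2*log(t + 3) + atan(t/2).


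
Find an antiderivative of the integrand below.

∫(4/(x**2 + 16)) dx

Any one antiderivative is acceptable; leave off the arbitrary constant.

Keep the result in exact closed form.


Answer: atan(x/4).


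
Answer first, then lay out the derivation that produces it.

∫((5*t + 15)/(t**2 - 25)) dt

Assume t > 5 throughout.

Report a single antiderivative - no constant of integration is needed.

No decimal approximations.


The answer is 4*log(t - 5) + log(t + 5).
Step 1. Decompose ∫((5*t + 15)/(t**2 - 25)) dt by partial fractions, (5*t + 15)/(t**2 - 25) = 1/(t + 5) + 4/(t - 5): now ∫(4/(t - 5)) dt + ∫(1/(t + 5)) dt.
Step 2. Evaluate the standard form [assuming t > 5]: now 4*log(t - 5) + ∫(1/(t + 5)) dt.
Step 3. Evaluate the standard form [assuming t > -5]: now 4*log(t - 5) + log(t + 5).
Answer: 4*log(t - 5) + log(t + 5).


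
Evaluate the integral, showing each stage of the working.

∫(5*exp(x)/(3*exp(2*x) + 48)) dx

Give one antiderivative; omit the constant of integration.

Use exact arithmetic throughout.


Step 1. Substitute u = exp(x), turning ∫(5*exp(x)/(3*exp(2*x) + 48)) dx into ∫(5/(3*(u**2 + 16))) du: now ∫(5/(3*(u**2 + 16))) du.
Step 2. Evaluate the standard form: now 5*atan(u/4)/12.
Step 3. Substitute back u = exp(x): now 5*atan(exp(x)/4)/12.
Answer: 5*atan(exp(x)/4)/12.


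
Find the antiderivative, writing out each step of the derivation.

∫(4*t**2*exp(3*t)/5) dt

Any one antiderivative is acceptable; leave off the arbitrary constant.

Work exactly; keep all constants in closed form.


Step 1. Integrate ∫(4*t**2*exp(3*t)/5) dt by parts with u = t**2, dv = (4*exp(3*t)/5) dt, so v = 4*exp(3*t)/15: now 4*t**2*exp(3*t)/15 + ∫(-8*t*exp(3*t)/15) dt.
Step 2. Integrate ∫(-8*t*exp(3*t)/15) dt by parts with u = t, dv = (-8*exp(3*t)/15) dt, so v = -8*exp(3*t)/45: now 4*t**2*exp(3*t)/15 - 8*t*exp(3*t)/45 + ∫(8*exp(3*t)/45) dt.
Step 3. Evaluate the standard form: now 4*t**2*exp(3*t)/15 - 8*t*exp(3*t)/45 + 8*exp(3*t)/135.
Answer: 4*t**2*exp(3*t)/15 - 8*t*exp(3*t)/45 + 8*exp(3*t)/135.


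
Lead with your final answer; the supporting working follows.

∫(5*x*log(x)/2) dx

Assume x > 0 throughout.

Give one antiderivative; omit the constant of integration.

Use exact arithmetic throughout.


The answer is 5*x**2*log(x)/4 - 5*x**2/8.
Step 1. Integrate ∫(5*x*log(x)/2) dx by parts with u = log(x), dv = (5*x/2) dx, so v = 5*x**2/4 [assuming x > 0]: now 5*x**2*log(x)/4 + ∫(-5*x/4) dx.
Step 2. Evaluate the standard form: now 5*x**2*log(x)/4 - 5*x**2/8.
Answer: 5*x**2*log(x)/4 - 5*x**2/8.


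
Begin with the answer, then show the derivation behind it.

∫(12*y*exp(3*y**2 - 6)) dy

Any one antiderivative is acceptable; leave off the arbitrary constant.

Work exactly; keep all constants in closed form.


The answer is 2*exp(3*y**2 - 6).
Step 1. Substitute u = y**2 - 2, turning ∫(12*y*exp(3*y**2 - 6)) dy into ∫(6*exp(3*u)) du: now ∫(6*exp(3*u)) du.
Step 2. Evaluate the standard form: now 2*exp(3*u).
Step 3. Substitute back u = y**2 - 2: now 2*exp(3*y**2 - 6).
Answer: 2*exp(3*y**2 - 6).


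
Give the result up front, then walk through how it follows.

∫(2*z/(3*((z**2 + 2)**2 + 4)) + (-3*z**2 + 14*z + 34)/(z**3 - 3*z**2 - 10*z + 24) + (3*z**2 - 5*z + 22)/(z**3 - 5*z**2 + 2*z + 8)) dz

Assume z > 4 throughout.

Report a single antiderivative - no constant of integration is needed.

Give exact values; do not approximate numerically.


The answer is 8*log(z - 4) - 9*log(z - 2) + 2*log(z + 1) - log(z + 3) + atan(z**2/2 + 1)/6.
Step 1. Rewrite: now ∫(2*z/(3*((z**2 + 2)**2 + 4))) dz + ∫((-3*z**2 + 14*z + 34)/(z**3 - 3*z**2 - 10*z + 24)) dz + ∫((3*z**2 - 5*z + 22)/(z**3 - 5*z**2 + 2*z + 8)) dz.
Step 2. Decompose ∫((-3*z**2 + 14*z + 34)/(z**3 - 3*z**2 - 10*z + 24)) dz by partial fractions, (-3*z**2 + 14*z + 34)/(z**3 - 3*z**2 - 10*z + 24) = -1/(z + 3) - 5/(z - 2) + 3/(z - 4): now ∫(2*z/(3*((z**2 + 2)**2 + 4))) dz + ∫((3*z**2 - 5*z + 22)/(z**3 - 5*z**2 + 2*z + 8)) dz + ∫(3/(z - 4)) dz + ∫(-5/(z - 2)) dz + ∫(-1/(z + 3)) dz.
Step 3. Evaluate the standard form [assuming z > -3]: now -log(z + 3) + ∫(2*z/(3*((z**2 + 2)**2 + 4))) dz + ∫((3*z**2 - 5*z + 22)/(z**3 - 5*z**2 + 2*z + 8)) dz + ∫(3/(z - 4)) dz + ∫(-5/(z - 2)) dz.
Step 4. Evaluate the standard form [assuming z > 2]: now -5*log(z - 2) - log(z + 3) + ∫(2*z/(3*((z**2 + 2)**2 + 4))) dz + ∫((3*z**2 - 5*z + 22)/(z**3 - 5*z**2 + 2*z + 8)) dz + ∫(3/(z - 4)) dz.
Step 5. Evaluate the standard form [assuming z > 4]: now 3*log(z - 4) - 5*log(z - 2) - log(z + 3) + ∫(2*z/(3*((z**2 + 2)**2 + 4))) dz + ∫((3*z**2 - 5*z + 22)/(z**3 - 5*z**2 + 2*z + 8)) dz.
Step 6. Substitute u = z**2 + 2, turning ∫(2*z/(3*((z**2 + 2)**2 + 4))) dz into ∫(1/(3*(u**2 + 4))) du: now 3*log(z - 4) - 5*log(z - 2) - log(z + 3) + ∫((3*z**2 - 5*z + 22)/(z**3 - 5*z**2 + 2*z + 8)) dz + ∫(1/(3*(u**2 + 4))) du.
Step 7. Evaluate the standard form: now 3*log(z - 4) - 5*log(z - 2) - log(z + 3) + atan(u/2)/6 + ∫((3*z**2 - 5*z + 22)/(z**3 - 5*z**2 + 2*z + 8)) dz.
Step 8. Substitute back u = z**2 + 2: now 3*log(z - 4) - 5*log(z - 2) - log(z + 3) + atan(z**2/2 + 1)/6 + ∫((3*z**2 - 5*z + 22)/(z**3 - 5*z**2 + 2*z + 8)) dz.
Step 9. Decompose ∫((3*z**2 - 5*z + 22)/(z**3 - 5*z**2 + 2*z + 8)) dz by partial fractions, (3*z**2 - 5*z + 22)/(z**3 - 5*z**2 + 2*z + 8) = 2/(z + 1) - 4/(z - 2) + 5/(z - 4): now 3*log(z - 4) - 5*log(z - 2) - log(z + 3) + atan(z**2/2 + 1)/6 + ∫(5/(z - 4)) dz + ∫(-4/(z - 2)) dz + ∫(2/(z + 1)) dz.
Step 10. Evaluate the standard form [assuming z > 4]: now 8*log(z - 4) - 5*log(z - 2) - log(z + 3) + atan(z**2/2 + 1)/6 + ∫(-4/(z - 2)) dz + ∫(2/(z + 1)) dz.
Step 11. Evaluate the standard form [assuming z > 2]: now 8*log(z - 4) - 9*log(z - 2) - log(z + 3) + atan(z**2/2 + 1)/6 + ∫(2/(z + 1)) dz.
Step 12. Evaluate the standard form [assuming z > -1]: now 8*log(z - 4) - 9*log(z - 2) + 2*log(z + 1) - log(z + 3) + atan(z**2/2 + 1)/6.
Answer: 8*log(z - 4) - 9*log(z - 2) + 2*log(z + 1) - log(z + 3) + atan(z**2/2 + 1)/6.


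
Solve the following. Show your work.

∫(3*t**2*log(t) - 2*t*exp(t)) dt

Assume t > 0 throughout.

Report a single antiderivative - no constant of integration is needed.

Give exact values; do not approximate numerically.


Step 1. Rewrite: now ∫(-2*t*exp(t)) dt + ∫(3*t**2*log(t)) dt.
Step 2. Integrate ∫(3*t**2*log(t)) dt by parts with u = log(t), dv = (3*t**2) dt, so v = t**3 [assuming t > 0]: now t**3*log(t) + ∫(-t**2) dt + ∫(-2*t*exp(t)) dt.
Step 3. Evaluate the standard form: now t**3*log(t) - t**3/3 + ∫(-2*t*exp(t)) dt.
Step 4. Integrate ∫(-2*t*exp(t)) dt by parts with u = t, dv = (-2*exp(t)) dt, so v = -2*exp(t): now t**3*log(t) - t**3/3 - 2*t*exp(t) + ∫(2*exp(t)) dt.
Step 5. Evaluate the standard form: now t**3*log(t) - t**3/3 - 2*t*exp(t) + 2*exp(t).
Answer: t**3*log(t) - t**3/3 - 2*t*exp(t) + 2*exp(t).


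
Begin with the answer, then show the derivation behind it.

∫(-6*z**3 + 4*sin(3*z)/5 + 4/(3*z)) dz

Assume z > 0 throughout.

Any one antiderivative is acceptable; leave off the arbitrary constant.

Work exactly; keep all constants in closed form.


The answer is -3*z**4/2 + 4*log(z)/3 - 4*cos(3*z)/15.
Step 1. Rewrite: now ∫(4/(3*z)) dz + ∫(-6*z**3) dz + ∫(4*sin(3*z)/5) dz.
Step 2. Evaluate the standard form: now -3*z**4/2 + ∫(4/(3*z)) dz + ∫(4*sin(3*z)/5) dz.
Step 3. Evaluate the standard form [assuming z > 0]: now -3*z**4/2 + 4*log(z)/3 + ∫(4*sin(3*z)/5) dz.
Step 4. Evaluate the standard form: now -3*z**4/2 + 4*log(z)/3 - 4*cos(3*z)/15.
Answer: -3*z**4/2 + 4*log(z)/3 - 4*cos(3*z)/15.


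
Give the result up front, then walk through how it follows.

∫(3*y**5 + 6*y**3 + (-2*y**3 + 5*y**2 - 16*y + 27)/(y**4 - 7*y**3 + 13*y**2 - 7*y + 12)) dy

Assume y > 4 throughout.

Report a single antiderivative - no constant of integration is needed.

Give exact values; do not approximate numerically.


The answer is y**6/2 + 3*y**4/2 - 5*log(y - 4) + 3*log(y - 3) + 2*atan(y).
Step 1. Rewrite: now ∫(6*y**3) dy + ∫(3*y**5) dy + ∫((-2*y**3 + 5*y**2 - 16*y + 27)/(y**4 - 7*y**3 + 13*y**2 - 7*y + 12)) dy.
Step 2. Decompose ∫((-2*y**3 + 5*y**2 - 16*y + 27)/(y**4 - 7*y**3 + 13*y**2 - 7*y + 12)) dy by partial fractions, (-2*y**3 + 5*y**2 - 16*y + 27)/(y**4 - 7*y**3 + 13*y**2 - 7*y + 12) = 2/(y**2 + 1) + 3/(y - 3) - 5/(y - 4): now ∫(6*y**3) dy + ∫(3*y**5) dy + ∫(-5/(y - 4)) dy + ∫(3/(y - 3)) dy + ∫(2/(y**2 + 1)) dy.
Step 3. Evaluate the standard form [assuming y > 4]: now -5*log(y - 4) + ∫(6*y**3) dy + ∫(3*y**5) dy + ∫(3/(y - 3)) dy + ∫(2/(y**2 + 1)) dy.
Step 4. Evaluate the standard form [assuming y > 3]: now -5*log(y - 4) + 3*log(y - 3) + ∫(6*y**3) dy + ∫(3*y**5) dy + ∫(2/(y**2 + 1)) dy.
Step 5. Evaluate the standard form: now -5*log(y - 4) + 3*log(y - 3) + 2*atan(y) + ∫(6*y**3) dy + ∫(3*y**5) dy.
Step 6. Evaluate the standard form: now 3*y**4/2 - 5*log(y - 4) + 3*log(y - 3) + 2*atan(y) + ∫(3*y**5) dy.
Step 7. Evaluate the standard form: now y**6/2 + 3*y**4/2 - 5*log(y - 4) + 3*log(y - 3) + 2*atan(y).
Answer: y**6/2 + 3*y**4/2 - 5*log(y - 4) + 3*log(y - 3) + 2*atan(y).


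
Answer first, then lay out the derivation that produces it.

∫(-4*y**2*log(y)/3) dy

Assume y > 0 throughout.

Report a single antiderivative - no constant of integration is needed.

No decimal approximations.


The answer is -4*y**3*log(y)/9 + 4*y**3/27.
Step 1. Integrate ∫(-4*y**2*log(y)/3) dy by parts with u = log(y), dv = (-4*y**2/3) dy, so v = -4*y**3/9 [assuming y > 0]: now -4*y**3*log(y)/9 + ∫(4*y**2/9) dy.
Step 2. Evaluate the standard form: now -4*y**3*log(y)/9 + 4*y**3/27.
Answer: -4*y**3*log(y)/9 + 4*y**3/27.


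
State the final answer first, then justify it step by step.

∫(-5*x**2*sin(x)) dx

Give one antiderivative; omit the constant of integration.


The answer is 5*x**2*cos(x) - 10*x*sin(x) - 10*cos(x).
Step 1. Integrate ∫(-5*x**2*sin(x)) dx by parts with u = x**2, dv = (-5*sin(x)) dx, so v = 5*cos(x): now 5*x**2*cos(x) + ∫(-10*x*cos(x)) dx.
Step 2. Integrate ∫(-10*x*cos(x)) dx by parts with u = x, dv = (-10*cos(x)) dx, so v = -10*sin(x): now 5*x**2*cos(x) - 10*x*sin(x) + ∫(10*sin(x)) dx.
Step 3. Evaluate the standard form: now 5*x**2*cos(x) - 10*x*sin(x) - 10*cos(x).
Answer: 5*x**2*cos(x) - 10*x*sin(x) - 10*cos(x).


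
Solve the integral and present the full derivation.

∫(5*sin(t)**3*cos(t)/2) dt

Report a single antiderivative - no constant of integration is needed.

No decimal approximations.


Step 1. Substitute u = sin(t), turning ∫(5*sin(t)**3*cos(t)/2) dt into ∫(5*u**3/2) du: now ∫(5*u**3/2) du.
Step 2. Evaluate the standard form: now 5*u**4/8.
Step 3. Substitute back u = sin(t): now 5*sin(t)**4/8.
Answer: 5*sin(t)**4/8.


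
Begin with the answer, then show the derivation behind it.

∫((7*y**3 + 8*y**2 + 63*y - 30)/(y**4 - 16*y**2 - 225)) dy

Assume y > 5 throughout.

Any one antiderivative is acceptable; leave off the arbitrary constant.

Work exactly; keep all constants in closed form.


The answer is 4*log(y - 5) + 3*log(y + 5) + atan(y/3).
Step 1. Decompose ∫((7*y**3 + 8*y**2 + 63*y - 30)/(y**4 - 16*y**2 - 225)) dy by partial fractions, (7*y**3 + 8*y**2 + 63*y - 30)/(y**4 - 16*y**2 - 225) = 3/(y**2 + 9) + 3/(y + 5) + 4/(y - 5): now ∫(4/(y - 5)) dy + ∫(3/(y + 5)) dy + ∫(3/(y**2 + 9)) dy.
Step 2. Evaluate the standard form [assuming y > -5]: now 3*log(y + 5) + ∫(4/(y - 5)) dy + ∫(3/(y**2 + 9)) dy.
Step 3. Evaluate the standard form [assuming y > 5]: now 4*log(y - 5) + 3*log(y + 5) + ∫(3/(y**2 + 9)) dy.
Step 4. Evaluate the standard form: now 4*log(y - 5) + 3*log(y + 5) + atan(y/3).
Answer: 4*log(y - 5) + 3*log(y + 5) + atan(y/3).


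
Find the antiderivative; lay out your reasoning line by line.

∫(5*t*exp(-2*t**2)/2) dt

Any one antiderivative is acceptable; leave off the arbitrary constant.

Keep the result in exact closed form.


Step 1. Substitute u = t**2, turning ∫(5*t*exp(-2*t**2)/2) dt into ∫(5*exp(-2*u)/4) du: now ∫(5*exp(-2*u)/4) du.
Step 2. Evaluate the standard form: now -5*exp(-2*u)/8.
Step 3. Substitute back u = t**2: now -5*exp(-2*t**2)/8.
Answer: -5*exp(-2*t**2)/8.


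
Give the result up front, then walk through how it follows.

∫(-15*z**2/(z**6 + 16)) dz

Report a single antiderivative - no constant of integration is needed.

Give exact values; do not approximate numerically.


The answer is -5*atan(z**3/4)/4.
Step 1. Substitute u = z**3, turning ∫(-15*z**2/(z**6 + 16)) dz into ∫(-5/(u**2 + 16)) du: now ∫(-5/(u**2 + 16)) du.
Step 2. Evaluate the standard form: now -5*atan(u/4)/4.
Step 3. Substitute back u = z**3: now -5*atan(z**3/4)/4.
Answer: -5*atan(z**3/4)/4.


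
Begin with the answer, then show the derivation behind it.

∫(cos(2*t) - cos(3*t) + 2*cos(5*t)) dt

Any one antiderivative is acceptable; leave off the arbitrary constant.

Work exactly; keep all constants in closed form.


The answer is sin(2*t)/2 - sin(3*t)/3 + 2*sin(5*t)/5.
Step 1. Rewrite: now ∫(cos(2*t)) dt + ∫(-cos(3*t)) dt + ∫(2*cos(5*t)) dt.
Step 2. Evaluate the standard form: now -sin(3*t)/3 + ∫(cos(2*t)) dt + ∫(2*cos(5*t)) dt.
Step 3. Evaluate the standard form: now -sin(3*t)/3 + 2*sin(5*t)/5 + ∫(cos(2*t)) dt.
Step 4. Evaluate the standard form: now sin(2*t)/2 - sin(3*t)/3 + 2*sin(5*t)/5.
Answer: sin(2*t)/2 - sin(3*t)/3 + 2*sin(5*t)/5.


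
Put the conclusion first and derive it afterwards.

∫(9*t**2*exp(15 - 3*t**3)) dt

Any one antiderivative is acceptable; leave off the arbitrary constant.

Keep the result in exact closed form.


The answer is -exp(15 - 3*t**3).
Step 1. Substitute u = t**3 - 5, turning ∫(9*t**2*exp(15 - 3*t**3)) dt into ∫(3*exp(-3*u)) du: now ∫(3*exp(-3*u)) du.
Step 2. Evaluate the standard form: now -exp(-3*u).
Step 3. Substitute back u = t**3 - 5: now -exp(15 - 3*t**3).
Answer: -exp(15 - 3*t**3).


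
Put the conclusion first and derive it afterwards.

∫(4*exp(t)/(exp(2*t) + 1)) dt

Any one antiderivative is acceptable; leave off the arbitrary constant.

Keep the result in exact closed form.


The answer is 4*atan(exp(t)).
Step 1. Substitute u = exp(t), turning ∫(4*exp(t)/(exp(2*t) + 1)) dt into ∫(4/(u**2 + 1)) du: now ∫(4/(u**2 + 1)) du.
Step 2. Evaluate the standard form: now 4*atan(u).
Step 3. Substitute back u = exp(t): now 4*atan(exp(t)).
Answer: 4*atan(exp(t)).


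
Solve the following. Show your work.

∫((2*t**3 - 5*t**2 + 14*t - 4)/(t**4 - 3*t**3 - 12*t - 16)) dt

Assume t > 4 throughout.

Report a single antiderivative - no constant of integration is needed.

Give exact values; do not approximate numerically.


Step 1. Decompose ∫((2*t**3 - 5*t**2 + 14*t - 4)/(t**4 - 3*t**3 - 12*t - 16)) dt by partial fractions, (2*t**3 - 5*t**2 + 14*t - 4)/(t**4 - 3*t**3 - 12*t - 16) = -2/(t**2 + 4) + 1/(t + 1) + 1/(t - 4): now ∫(1/(t - 4)) dt + ∫(1/(t + 1)) dt + ∫(-2/(t**2 + 4)) dt.
Step 2. Evaluate the standard form [assuming t > 4]: now log(t - 4) + ∫(1/(t + 1)) dt + ∫(-2/(t**2 + 4)) dt.
Step 3. Evaluate the standard form [assuming t > -1]: now log(t - 4) + log(t + 1) + ∫(-2/(t**2 + 4)) dt.
Step 4. Evaluate the standard form: now log(t - 4) + log(t + 1) - atan(t/2).
Answer: log(t - 4) + log(t + 1) - atan(t/2).


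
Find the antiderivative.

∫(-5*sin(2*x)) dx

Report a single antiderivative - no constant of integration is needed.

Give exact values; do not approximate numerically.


Answer: 5*cos(2*x)/2.


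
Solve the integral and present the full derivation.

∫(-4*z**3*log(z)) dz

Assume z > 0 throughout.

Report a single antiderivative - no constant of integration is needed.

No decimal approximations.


Step 1. Integrate ∫(-4*z**3*log(z)) dz by parts with u = log(z), dv = (-4*z**3) dz, so v = -z**4 [assuming z > 0]: now -z**4*log(z) + ∫(z**3) dz.
Step 2. Evaluate the standard form: now -z**4*log(z) + z**4/4.
Answer: -z**4*log(z) + z**4/4.


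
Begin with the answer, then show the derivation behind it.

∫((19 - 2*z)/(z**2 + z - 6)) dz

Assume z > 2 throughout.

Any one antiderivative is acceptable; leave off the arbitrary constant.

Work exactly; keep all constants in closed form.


The answer is 3*log(z - 2) - 5*log(z + 3).
Step 1. Decompose ∫((19 - 2*z)/(z**2 + z - 6)) dz by partial fractions, (19 - 2*z)/(z**2 + z - 6) = -5/(z + 3) + 3/(z - 2): now ∫(3/(z - 2)) dz + ∫(-5/(z + 3)) dz.
Step 2. Evaluate the standard form [assuming z > 2]: now 3*log(z - 2) + ∫(-5/(z + 3)) dz.
Step 3. Evaluate the standard form [assuming z > -3]: now 3*log(z - 2) - 5*log(z + 3).
Answer: 3*log(z - 2) - 5*log(z + 3).


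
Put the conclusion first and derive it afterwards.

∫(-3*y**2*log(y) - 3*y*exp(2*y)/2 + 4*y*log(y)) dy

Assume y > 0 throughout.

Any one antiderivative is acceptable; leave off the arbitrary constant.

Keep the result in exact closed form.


The answer is -y**3*log(y) + y**3/3 + 2*y**2*log(y) - y**2 - 3*y*exp(2*y)/4 + 3*exp(2*y)/8.
Step 1. Rewrite: now ∫(-3*y*exp(2*y)/2) dy + ∫(4*y*log(y)) dy + ∫(-3*y**2*log(y)) dy.
Step 2. Integrate ∫(-3*y**2*log(y)) dy by parts with u = log(y), dv = (-3*y**2) dy, so v = -y**3 [assuming y > 0]: now -y**3*log(y) + ∫(y**2) dy + ∫(-3*y*exp(2*y)/2) dy + ∫(4*y*log(y)) dy.
Step 3. Evaluate the standard form: now -y**3*log(y) + y**3/3 + ∫(-3*y*exp(2*y)/2) dy + ∫(4*y*log(y)) dy.
Step 4. Integrate ∫(4*y*log(y)) dy by parts with u = log(y), dv = (4*y) dy, so v = 2*y**2 [assuming y > 0]: now -y**3*log(y) + y**3/3 + 2*y**2*log(y) + ∫(-2*y) dy + ∫(-3*y*exp(2*y)/2) dy.
Step 5. Evaluate the standard form: now -y**3*log(y) + y**3/3 + 2*y**2*log(y) - y**2 + ∫(-3*y*exp(2*y)/2) dy.
Step 6. Integrate ∫(-3*y*exp(2*y)/2) dy by parts with u = y, dv = (-3*exp(2*y)/2) dy, so v = -3*exp(2*y)/4: now -y**3*log(y) + y**3/3 + 2*y**2*log(y) - y**2 - 3*y*exp(2*y)/4 + ∫(3*exp(2*y)/4) dy.
Step 7. Evaluate the standard form: now -y**3*log(y) + y**3/3 + 2*y**2*log(y) - y**2 - 3*y*exp(2*y)/4 + 3*exp(2*y)/8.
Answer: -y**3*log(y) + y**3/3 + 2*y**2*log(y) - y**2 - 3*y*exp(2*y)/4 + 3*exp(2*y)/8.


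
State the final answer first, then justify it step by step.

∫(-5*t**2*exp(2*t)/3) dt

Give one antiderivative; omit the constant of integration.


The answer is -5*t**2*exp(2*t)/6 + 5*t*exp(2*t)/6 - 5*exp(2*t)/12.
Step 1. Integrate ∫(-5*t**2*exp(2*t)/3) dt by parts with u = t**2, dv = (-5*exp(2*t)/3) dt, so v = -5*exp(2*t)/6: now -5*t**2*exp(2*t)/6 + ∫(5*t*exp(2*t)/3) dt.
Step 2. Integrate ∫(5*t*exp(2*t)/3) dt by parts with u = t, dv = (5*exp(2*t)/3) dt, so v = 5*exp(2*t)/6: now -5*t**2*exp(2*t)/6 + 5*t*exp(2*t)/6 + ∫(-5*exp(2*t)/6) dt.
Step 3. Evaluate the standard form: now -5*t**2*exp(2*t)/6 + 5*t*exp(2*t)/6 - 5*exp(2*t)/12.
Answer: -5*t**2*exp(2*t)/6 + 5*t*exp(2*t)/6 - 5*exp(2*t)/12.


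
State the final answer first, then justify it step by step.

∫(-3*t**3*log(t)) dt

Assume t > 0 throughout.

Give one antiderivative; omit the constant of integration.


The answer is -3*t**4*log(t)/4 + 3*t**4/16.
Step 1. Integrate ∫(-3*t**3*log(t)) dt by parts with u = log(t), dv = (-3*t**3) dt, so v = -3*t**4/4 [assuming t > 0]: now -3*t**4*log(t)/4 + ∫(3*t**3/4) dt.
Step 2. Evaluate the standard form: now -3*t**4*log(t)/4 + 3*t**4/16.
Answer: -3*t**4*log(t)/4 + 3*t**4/16.


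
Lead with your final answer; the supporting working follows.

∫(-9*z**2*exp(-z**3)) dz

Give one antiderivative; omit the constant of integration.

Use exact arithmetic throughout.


The answer is 3*exp(-z**3).
Step 1. Substitute u = z**3, turning ∫(-9*z**2*exp(-z**3)) dz into ∫(-3*exp(-u)) du: now ∫(-3*exp(-u)) du.
Step 2. Evaluate the standard form: now 3*exp(-u).
Step 3. Substitute back u = z**3: now 3*exp(-z**3).
Answer: 3*exp(-z**3).
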